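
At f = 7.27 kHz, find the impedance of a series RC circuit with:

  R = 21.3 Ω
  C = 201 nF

Step 1 — Angular frequency: ω = 2π·f = 2π·7270 = 4.568e+04 rad/s.
Step 2 — Component impedances:
  R: Z = R = 21.3 Ω
  C: Z = 1/(jωC) = -j/(ω·C) = 0 - j108.9 Ω
Step 3 — Series combination: Z_total = R + C = 21.3 - j108.9 Ω = 111∠-78.9° Ω.

Z = 21.3 - j108.9 Ω = 111∠-78.9° Ω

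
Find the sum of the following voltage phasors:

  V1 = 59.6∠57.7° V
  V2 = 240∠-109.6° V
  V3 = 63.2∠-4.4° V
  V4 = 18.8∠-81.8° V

Step 1 — Convert each phasor to rectangular form:
  V1 = 59.6·(cos(57.7°) + j·sin(57.7°)) = 31.85 + j50.38 V
  V2 = 240·(cos(-109.6°) + j·sin(-109.6°)) = -80.51 - j226.1 V
  V3 = 63.2·(cos(-4.4°) + j·sin(-4.4°)) = 63.01 - j4.849 V
  V4 = 18.8·(cos(-81.8°) + j·sin(-81.8°)) = 2.681 - j18.61 V
Step 2 — Sum components: V_total = 17.03 - j199.2 V.
Step 3 — Convert to polar: |V_total| = 199.9 V, ∠V_total = -85.1°.

V_total = 199.9∠-85.1° V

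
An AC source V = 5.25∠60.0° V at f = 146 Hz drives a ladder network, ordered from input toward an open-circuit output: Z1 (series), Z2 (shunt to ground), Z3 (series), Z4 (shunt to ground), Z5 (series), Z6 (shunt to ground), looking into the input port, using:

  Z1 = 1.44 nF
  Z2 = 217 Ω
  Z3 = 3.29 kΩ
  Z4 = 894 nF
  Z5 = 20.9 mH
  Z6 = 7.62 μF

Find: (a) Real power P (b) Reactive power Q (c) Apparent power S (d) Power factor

Step 1 — Angular frequency: ω = 2π·f = 2π·146 = 917.3 rad/s.
Step 2 — Component impedances:
  Z1: Z = 1/(jωC) = -j/(ω·C) = 0 - j7.57e+05 Ω
  Z2: Z = R = 217 Ω
  Z3: Z = R = 3290 Ω
  Z4: Z = 1/(jωC) = -j/(ω·C) = 0 - j1219 Ω
  Z5: Z = jωL = j·917.3·0.0209 = 0 + j19.17 Ω
  Z6: Z = 1/(jωC) = -j/(ω·C) = 0 - j143.1 Ω
Step 3 — Ladder network (open output): work backward from the far end, alternating series and parallel combinations. Z_in = 203.6 - j7.57e+05 Ω = 7.57e+05∠-90.0° Ω.
Step 4 — Source phasor: V = 5.25∠60.0° V = 2.625 + j4.547 V.
Step 5 — Current: I = V / Z = -6.005e-06 + j3.469e-06 A = 6.935e-06∠150.0° A.
Step 6 — Complex power: S = V·I* = 9.792e-09 - j3.641e-05 VA.
Step 7 — Real power: P = Re(S) = 9.792e-09 W.
Step 8 — Reactive power: Q = Im(S) = -3.641e-05 VAR.
Step 9 — Apparent power: |S| = 3.641e-05 VA.
Step 10 — Power factor: PF = P/|S| = 0.0002689 (leading).

(a) P = 9.792e-09 W  (b) Q = -3.641e-05 VAR  (c) S = 3.641e-05 VA  (d) PF = 0.0002689 (leading)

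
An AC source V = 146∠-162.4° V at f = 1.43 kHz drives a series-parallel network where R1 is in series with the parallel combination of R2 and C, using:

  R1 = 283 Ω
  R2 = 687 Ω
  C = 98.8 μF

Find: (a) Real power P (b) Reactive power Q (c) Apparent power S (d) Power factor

Step 1 — Angular frequency: ω = 2π·f = 2π·1430 = 8985 rad/s.
Step 2 — Component impedances:
  R1: Z = R = 283 Ω
  R2: Z = R = 687 Ω
  C: Z = 1/(jωC) = -j/(ω·C) = 0 - j1.126 Ω
Step 3 — Parallel branch: R2 || C = 1/(1/R2 + 1/C) = 0.001847 - j1.126 Ω.
Step 4 — Series with R1: Z_total = R1 + (R2 || C) = 283 - j1.126 Ω = 283∠-0.2° Ω.
Step 5 — Source phasor: V = 146∠-162.4° V = -139.2 - j44.15 V.
Step 6 — Current: I = V / Z = -0.4911 - j0.1579 A = 0.5159∠-162.2° A.
Step 7 — Complex power: S = V·I* = 75.32 - j0.2998 VA.
Step 8 — Real power: P = Re(S) = 75.32 W.
Step 9 — Reactive power: Q = Im(S) = -0.2998 VAR.
Step 10 — Apparent power: |S| = 75.32 VA.
Step 11 — Power factor: PF = P/|S| = 1 (leading).

(a) P = 75.32 W  (b) Q = -0.2998 VAR  (c) S = 75.32 VA  (d) PF = 1 (leading)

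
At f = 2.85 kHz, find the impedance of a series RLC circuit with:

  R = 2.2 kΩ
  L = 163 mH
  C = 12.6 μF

Step 1 — Angular frequency: ω = 2π·f = 2π·2850 = 1.791e+04 rad/s.
Step 2 — Component impedances:
  R: Z = R = 2200 Ω
  L: Z = jωL = j·1.791e+04·0.163 = 0 + j2919 Ω
  C: Z = 1/(jωC) = -j/(ω·C) = 0 - j4.432 Ω
Step 3 — Series combination: Z_total = R + L + C = 2200 + j2914 Ω = 3652∠53.0° Ω.

Z = 2200 + j2914 Ω = 3652∠53.0° Ω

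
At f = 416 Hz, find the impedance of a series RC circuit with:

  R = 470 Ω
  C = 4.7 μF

Step 1 — Angular frequency: ω = 2π·f = 2π·416 = 2614 rad/s.
Step 2 — Component impedances:
  R: Z = R = 470 Ω
  C: Z = 1/(jωC) = -j/(ω·C) = 0 - j81.4 Ω
Step 3 — Series combination: Z_total = R + C = 470 - j81.4 Ω = 477∠-9.8° Ω.

Z = 470 - j81.4 Ω = 477∠-9.8° Ω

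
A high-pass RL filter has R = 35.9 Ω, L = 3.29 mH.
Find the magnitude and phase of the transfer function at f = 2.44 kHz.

Step 1 — Angular frequency: ω = 2π·2440 = 1.533e+04 rad/s.
Step 2 — Transfer function: H(jω) = jωL/(R + jωL).
Step 3 — Numerator jωL = j·50.44; denominator R + jωL = 35.9 + j50.44.
Step 4 — H = 0.6638 + j0.4724.
Step 5 — Magnitude: |H| = 0.8147 (-1.8 dB); phase: φ = 35.4°.

|H| = 0.8147 (-1.8 dB), φ = 35.4°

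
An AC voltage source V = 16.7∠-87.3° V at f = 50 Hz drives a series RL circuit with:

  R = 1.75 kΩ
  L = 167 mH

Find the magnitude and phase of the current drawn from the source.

Step 1 — Angular frequency: ω = 2π·f = 2π·50 = 314.2 rad/s.
Step 2 — Component impedances:
  R: Z = R = 1750 Ω
  L: Z = jωL = j·314.2·0.167 = 0 + j52.46 Ω
Step 3 — Series combination: Z_total = R + L = 1750 + j52.46 Ω = 1751∠1.7° Ω.
Step 4 — Source phasor: V = 16.7∠-87.3° V = 0.7867 - j16.68 V.
Step 5 — Ohm's law: I = V / Z_total = (0.7867 - j16.68) / (1750 + j52.46) = 0.0001636 - j0.009537 A.
Step 6 — Convert to polar: |I| = 0.009539 A, ∠I = -89.0°.

I = 0.009539∠-89.0° A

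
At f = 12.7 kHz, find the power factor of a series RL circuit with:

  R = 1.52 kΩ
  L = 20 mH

Step 1 — Angular frequency: ω = 2π·f = 2π·1.27e+04 = 7.98e+04 rad/s.
Step 2 — Component impedances:
  R: Z = R = 1520 Ω
  L: Z = jωL = j·7.98e+04·0.02 = 0 + j1596 Ω
Step 3 — Series combination: Z_total = R + L = 1520 + j1596 Ω = 2204∠46.4° Ω.
Step 4 — Power factor: PF = cos(φ) = Re(Z)/|Z| = 1520/2204 = 0.6897.
Step 5 — Type: Im(Z) = 1596 ⇒ lagging (phase φ = 46.4°).

PF = 0.6897 (lagging, φ = 46.4°)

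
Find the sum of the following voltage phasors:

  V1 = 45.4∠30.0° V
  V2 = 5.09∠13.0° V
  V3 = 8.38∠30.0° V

Step 1 — Convert each phasor to rectangular form:
  V1 = 45.4·(cos(30.0°) + j·sin(30.0°)) = 39.32 + j22.7 V
  V2 = 5.09·(cos(13.0°) + j·sin(13.0°)) = 4.96 + j1.145 V
  V3 = 8.38·(cos(30.0°) + j·sin(30.0°)) = 7.257 + j4.19 V
Step 2 — Sum components: V_total = 51.53 + j28.04 V.
Step 3 — Convert to polar: |V_total| = 58.67 V, ∠V_total = 28.5°.

V_total = 58.67∠28.5° V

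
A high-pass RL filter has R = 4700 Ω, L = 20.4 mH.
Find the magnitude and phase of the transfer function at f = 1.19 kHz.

Step 1 — Angular frequency: ω = 2π·1190 = 7477 rad/s.
Step 2 — Transfer function: H(jω) = jωL/(R + jωL).
Step 3 — Numerator jωL = j·152.5; denominator R + jωL = 4700 + j152.5.
Step 4 — H = 0.001052 + j0.03242.
Step 5 — Magnitude: |H| = 0.03244 (-29.8 dB); phase: φ = 88.1°.

|H| = 0.03244 (-29.8 dB), φ = 88.1°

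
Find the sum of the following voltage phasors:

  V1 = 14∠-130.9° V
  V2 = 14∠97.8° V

Step 1 — Convert each phasor to rectangular form:
  V1 = 14·(cos(-130.9°) + j·sin(-130.9°)) = -9.166 - j10.58 V
  V2 = 14·(cos(97.8°) + j·sin(97.8°)) = -1.9 + j13.87 V
Step 2 — Sum components: V_total = -11.07 + j3.289 V.
Step 3 — Convert to polar: |V_total| = 11.54 V, ∠V_total = 163.5°.

V_total = 11.54∠163.5° V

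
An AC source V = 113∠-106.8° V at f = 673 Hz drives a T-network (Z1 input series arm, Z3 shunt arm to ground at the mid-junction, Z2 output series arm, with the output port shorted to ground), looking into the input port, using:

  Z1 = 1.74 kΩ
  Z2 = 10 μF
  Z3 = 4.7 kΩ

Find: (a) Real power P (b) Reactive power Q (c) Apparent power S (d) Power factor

Step 1 — Angular frequency: ω = 2π·f = 2π·673 = 4229 rad/s.
Step 2 — Component impedances:
  Z1: Z = R = 1740 Ω
  Z2: Z = 1/(jωC) = -j/(ω·C) = 0 - j23.65 Ω
  Z3: Z = R = 4700 Ω
Step 3 — With the output port shorted to ground, the output series arm Z2 runs from the junction to ground; the shunt arm Z3 also runs from the junction to ground. They appear in parallel: Z3 || Z2 = 0.119 - j23.65 Ω.
Step 4 — Series with input arm Z1: Z_in = Z1 + (Z3 || Z2) = 1740 - j23.65 Ω = 1740∠-0.8° Ω.
Step 5 — Source phasor: V = 113∠-106.8° V = -32.66 - j108.2 V.
Step 6 — Current: I = V / Z = -0.01792 - j0.06241 A = 0.06493∠-106.0° A.
Step 7 — Complex power: S = V·I* = 7.337 - j0.0997 VA.
Step 8 — Real power: P = Re(S) = 7.337 W.
Step 9 — Reactive power: Q = Im(S) = -0.0997 VAR.
Step 10 — Apparent power: |S| = 7.337 VA.
Step 11 — Power factor: PF = P/|S| = 0.9999 (leading).

(a) P = 7.337 W  (b) Q = -0.0997 VAR  (c) S = 7.337 VA  (d) PF = 0.9999 (leading)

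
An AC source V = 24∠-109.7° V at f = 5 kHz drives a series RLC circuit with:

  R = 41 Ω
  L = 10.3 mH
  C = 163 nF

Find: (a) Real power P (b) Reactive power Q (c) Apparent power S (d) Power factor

Step 1 — Angular frequency: ω = 2π·f = 2π·5000 = 3.142e+04 rad/s.
Step 2 — Component impedances:
  R: Z = R = 41 Ω
  L: Z = jωL = j·3.142e+04·0.0103 = 0 + j323.6 Ω
  C: Z = 1/(jωC) = -j/(ω·C) = 0 - j195.3 Ω
Step 3 — Series combination: Z_total = R + L + C = 41 + j128.3 Ω = 134.7∠72.3° Ω.
Step 4 — Source phasor: V = 24∠-109.7° V = -8.09 - j22.6 V.
Step 5 — Current: I = V / Z = -0.1781 + j0.006151 A = 0.1782∠178.0° A.
Step 6 — Complex power: S = V·I* = 1.302 + j4.073 VA.
Step 7 — Real power: P = Re(S) = 1.302 W.
Step 8 — Reactive power: Q = Im(S) = 4.073 VAR.
Step 9 — Apparent power: |S| = 4.276 VA.
Step 10 — Power factor: PF = P/|S| = 0.3044 (lagging).

(a) P = 1.302 W  (b) Q = 4.073 VAR  (c) S = 4.276 VA  (d) PF = 0.3044 (lagging)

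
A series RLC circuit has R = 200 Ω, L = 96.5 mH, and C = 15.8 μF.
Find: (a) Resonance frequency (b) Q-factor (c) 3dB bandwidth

Step 1 — Resonance: ω₀ = 1/√(LC) = 1/√(0.0965·1.58e-05) = 809.9 rad/s.
Step 2 — f₀ = ω₀/(2π) = 128.9 Hz.
Step 3 — Series Q: Q = ω₀L/R = 809.9·0.0965/200 = 0.3908.
Step 4 — Bandwidth: Δω = ω₀/Q = 2073 rad/s; BW = Δω/(2π) = 329.9 Hz.

(a) f₀ = 128.9 Hz  (b) Q = 0.3908  (c) BW = 329.9 Hz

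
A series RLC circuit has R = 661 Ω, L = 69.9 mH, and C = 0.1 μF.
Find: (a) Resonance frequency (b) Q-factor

Step 1 — Resonance condition Im(Z)=0 gives ω₀ = 1/√(LC).
Step 2 — ω₀ = 1/√(0.0699·1e-07) = 1.196e+04 rad/s.
Step 3 — f₀ = ω₀/(2π) = 1904 Hz.
Step 4 — Series Q: Q = ω₀L/R = 1.196e+04·0.0699/661 = 1.265.

(a) f₀ = 1904 Hz  (b) Q = 1.265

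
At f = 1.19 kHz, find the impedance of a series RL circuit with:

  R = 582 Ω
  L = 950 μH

Step 1 — Angular frequency: ω = 2π·f = 2π·1190 = 7477 rad/s.
Step 2 — Component impedances:
  R: Z = R = 582 Ω
  L: Z = jωL = j·7477·0.00095 = 0 + j7.103 Ω
Step 3 — Series combination: Z_total = R + L = 582 + j7.103 Ω = 582∠0.7° Ω.

Z = 582 + j7.103 Ω = 582∠0.7° Ω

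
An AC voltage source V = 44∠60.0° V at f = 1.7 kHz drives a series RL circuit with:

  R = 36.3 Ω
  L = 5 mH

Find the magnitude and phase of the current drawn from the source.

Step 1 — Angular frequency: ω = 2π·f = 2π·1700 = 1.068e+04 rad/s.
Step 2 — Component impedances:
  R: Z = R = 36.3 Ω
  L: Z = jωL = j·1.068e+04·0.005 = 0 + j53.41 Ω
Step 3 — Series combination: Z_total = R + L = 36.3 + j53.41 Ω = 64.58∠55.8° Ω.
Step 4 — Source phasor: V = 44∠60.0° V = 22 + j38.11 V.
Step 5 — Ohm's law: I = V / Z_total = (22 + j38.11) / (36.3 + j53.41) = 0.6795 + j0.04994 A.
Step 6 — Convert to polar: |I| = 0.6814 A, ∠I = 4.2°.

I = 0.6814∠4.2° A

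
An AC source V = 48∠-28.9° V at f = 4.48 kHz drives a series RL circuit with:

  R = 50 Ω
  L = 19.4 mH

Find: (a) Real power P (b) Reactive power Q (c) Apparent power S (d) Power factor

Step 1 — Angular frequency: ω = 2π·f = 2π·4480 = 2.815e+04 rad/s.
Step 2 — Component impedances:
  R: Z = R = 50 Ω
  L: Z = jωL = j·2.815e+04·0.0194 = 0 + j546.1 Ω
Step 3 — Series combination: Z_total = R + L = 50 + j546.1 Ω = 548.4∠84.8° Ω.
Step 4 — Source phasor: V = 48∠-28.9° V = 42.02 - j23.2 V.
Step 5 — Current: I = V / Z = -0.03514 - j0.08017 A = 0.08753∠-113.7° A.
Step 6 — Complex power: S = V·I* = 0.3831 + j4.184 VA.
Step 7 — Real power: P = Re(S) = 0.3831 W.
Step 8 — Reactive power: Q = Im(S) = 4.184 VAR.
Step 9 — Apparent power: |S| = 4.202 VA.
Step 10 — Power factor: PF = P/|S| = 0.09118 (lagging).

(a) P = 0.3831 W  (b) Q = 4.184 VAR  (c) S = 4.202 VA  (d) PF = 0.09118 (lagging)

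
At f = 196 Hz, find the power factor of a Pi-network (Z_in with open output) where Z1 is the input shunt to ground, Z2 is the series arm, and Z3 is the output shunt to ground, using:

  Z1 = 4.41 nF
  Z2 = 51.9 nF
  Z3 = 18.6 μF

Step 1 — Angular frequency: ω = 2π·f = 2π·196 = 1232 rad/s.
Step 2 — Component impedances:
  Z1: Z = 1/(jωC) = -j/(ω·C) = 0 - j1.841e+05 Ω
  Z2: Z = 1/(jωC) = -j/(ω·C) = 0 - j1.565e+04 Ω
  Z3: Z = 1/(jωC) = -j/(ω·C) = 0 - j43.66 Ω
Step 3 — With open output, the series arm Z2 and the output shunt Z3 appear in series to ground: Z2 + Z3 = 0 - j1.569e+04 Ω.
Step 4 — Parallel with input shunt Z1: Z_in = Z1 || (Z2 + Z3) = 0 - j1.446e+04 Ω = 1.446e+04∠-90.0° Ω.
Step 5 — Power factor: PF = cos(φ) = Re(Z)/|Z| = 0/1.446e+04 = 0.
Step 6 — Type: Im(Z) = -1.446e+04 ⇒ leading (phase φ = -90.0°).

PF = 0 (leading, φ = -90.0°)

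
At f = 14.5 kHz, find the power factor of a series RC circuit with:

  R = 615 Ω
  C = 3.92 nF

Step 1 — Angular frequency: ω = 2π·f = 2π·1.45e+04 = 9.111e+04 rad/s.
Step 2 — Component impedances:
  R: Z = R = 615 Ω
  C: Z = 1/(jωC) = -j/(ω·C) = 0 - j2800 Ω
Step 3 — Series combination: Z_total = R + C = 615 - j2800 Ω = 2867∠-77.6° Ω.
Step 4 — Power factor: PF = cos(φ) = Re(Z)/|Z| = 615/2867 = 0.2145.
Step 5 — Type: Im(Z) = -2800 ⇒ leading (phase φ = -77.6°).

PF = 0.2145 (leading, φ = -77.6°)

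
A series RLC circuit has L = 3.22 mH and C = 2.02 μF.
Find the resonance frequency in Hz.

Step 1 — Resonance condition Im(Z)=0 gives ω₀ = 1/√(LC).
Step 2 — ω₀ = 1/√(0.00322·2.02e-06) = 1.24e+04 rad/s.
Step 3 — f₀ = ω₀/(2π) = 1973 Hz.

f₀ = 1973 Hz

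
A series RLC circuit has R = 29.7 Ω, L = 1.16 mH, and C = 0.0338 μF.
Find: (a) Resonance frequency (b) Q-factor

Step 1 — Resonance condition Im(Z)=0 gives ω₀ = 1/√(LC).
Step 2 — ω₀ = 1/√(0.00116·3.38e-08) = 1.597e+05 rad/s.
Step 3 — f₀ = ω₀/(2π) = 2.542e+04 Hz.
Step 4 — Series Q: Q = ω₀L/R = 1.597e+05·0.00116/29.7 = 6.238.

(a) f₀ = 2.542e+04 Hz  (b) Q = 6.238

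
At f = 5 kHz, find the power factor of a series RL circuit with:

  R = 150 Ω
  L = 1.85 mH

Step 1 — Angular frequency: ω = 2π·f = 2π·5000 = 3.142e+04 rad/s.
Step 2 — Component impedances:
  R: Z = R = 150 Ω
  L: Z = jωL = j·3.142e+04·0.00185 = 0 + j58.12 Ω
Step 3 — Series combination: Z_total = R + L = 150 + j58.12 Ω = 160.9∠21.2° Ω.
Step 4 — Power factor: PF = cos(φ) = Re(Z)/|Z| = 150/160.866 = 0.9325.
Step 5 — Type: Im(Z) = 58.12 ⇒ lagging (phase φ = 21.2°).

PF = 0.9325 (lagging, φ = 21.2°)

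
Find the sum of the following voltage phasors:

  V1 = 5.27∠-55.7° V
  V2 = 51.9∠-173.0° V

Step 1 — Convert each phasor to rectangular form:
  V1 = 5.27·(cos(-55.7°) + j·sin(-55.7°)) = 2.97 - j4.354 V
  V2 = 51.9·(cos(-173.0°) + j·sin(-173.0°)) = -51.51 - j6.325 V
Step 2 — Sum components: V_total = -48.54 - j10.68 V.
Step 3 — Convert to polar: |V_total| = 49.7 V, ∠V_total = -167.6°.

V_total = 49.7∠-167.6° V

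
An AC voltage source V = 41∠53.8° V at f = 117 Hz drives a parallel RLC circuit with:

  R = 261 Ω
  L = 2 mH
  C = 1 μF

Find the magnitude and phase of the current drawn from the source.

Step 1 — Angular frequency: ω = 2π·f = 2π·117 = 735.1 rad/s.
Step 2 — Component impedances:
  R: Z = R = 261 Ω
  L: Z = jωL = j·735.1·0.002 = 0 + j1.47 Ω
  C: Z = 1/(jωC) = -j/(ω·C) = 0 - j1360 Ω
Step 3 — Parallel combination: 1/Z_total = 1/R + 1/L + 1/C; Z_total = 0.0083 + j1.472 Ω = 1.472∠89.7° Ω.
Step 4 — Source phasor: V = 41∠53.8° V = 24.21 + j33.09 V.
Step 5 — Ohm's law: I = V / Z_total = (24.21 + j33.09) / (0.0083 + j1.472) = 22.57 - j16.33 A.
Step 6 — Convert to polar: |I| = 27.86 A, ∠I = -35.9°.

I = 27.86∠-35.9° A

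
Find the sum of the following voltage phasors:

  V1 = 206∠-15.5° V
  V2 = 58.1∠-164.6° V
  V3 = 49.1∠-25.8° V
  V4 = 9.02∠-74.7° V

Step 1 — Convert each phasor to rectangular form:
  V1 = 206·(cos(-15.5°) + j·sin(-15.5°)) = 198.5 - j55.05 V
  V2 = 58.1·(cos(-164.6°) + j·sin(-164.6°)) = -56.01 - j15.43 V
  V3 = 49.1·(cos(-25.8°) + j·sin(-25.8°)) = 44.21 - j21.37 V
  V4 = 9.02·(cos(-74.7°) + j·sin(-74.7°)) = 2.38 - j8.7 V
Step 2 — Sum components: V_total = 189.1 - j100.6 V.
Step 3 — Convert to polar: |V_total| = 214.2 V, ∠V_total = -28.0°.

V_total = 214.2∠-28.0° V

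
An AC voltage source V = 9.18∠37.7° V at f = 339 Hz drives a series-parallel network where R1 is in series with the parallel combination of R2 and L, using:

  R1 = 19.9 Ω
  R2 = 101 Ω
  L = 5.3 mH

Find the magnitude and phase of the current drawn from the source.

Step 1 — Angular frequency: ω = 2π·f = 2π·339 = 2130 rad/s.
Step 2 — Component impedances:
  R1: Z = R = 19.9 Ω
  R2: Z = R = 101 Ω
  L: Z = jωL = j·2130·0.0053 = 0 + j11.29 Ω
Step 3 — Parallel branch: R2 || L = 1/(1/R2 + 1/L) = 1.246 + j11.15 Ω.
Step 4 — Series with R1: Z_total = R1 + (R2 || L) = 21.15 + j11.15 Ω = 23.91∠27.8° Ω.
Step 5 — Source phasor: V = 9.18∠37.7° V = 7.263 + j5.614 V.
Step 6 — Ohm's law: I = V / Z_total = (7.263 + j5.614) / (21.15 + j11.15) = 0.3783 + j0.06601 A.
Step 7 — Convert to polar: |I| = 0.384 A, ∠I = 9.9°.

I = 0.384∠9.9° A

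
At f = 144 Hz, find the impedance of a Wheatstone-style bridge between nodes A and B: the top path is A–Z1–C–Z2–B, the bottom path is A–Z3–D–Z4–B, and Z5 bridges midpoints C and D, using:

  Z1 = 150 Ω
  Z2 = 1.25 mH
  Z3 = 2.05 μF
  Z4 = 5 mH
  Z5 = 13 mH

Step 1 — Angular frequency: ω = 2π·f = 2π·144 = 904.8 rad/s.
Step 2 — Component impedances:
  Z1: Z = R = 150 Ω
  Z2: Z = jωL = j·904.8·0.00125 = 0 + j1.131 Ω
  Z3: Z = 1/(jωC) = -j/(ω·C) = 0 - j539.1 Ω
  Z4: Z = jωL = j·904.8·0.005 = 0 + j4.524 Ω
  Z5: Z = jωL = j·904.8·0.013 = 0 + j11.76 Ω
Step 3 — Bridge requires nodal analysis (the Z5 bridge couples midpoints C and D, so the two paths cannot be reduced to a simple series/parallel combination). Setting node B to ground and injecting 1 A at node A, the 3-node admittance system at A, C, D solves to V_A = Z_AB = 139.5 - j38.02 Ω = 144.6∠-15.2° Ω.

Z = 139.5 - j38.02 Ω = 144.6∠-15.2° Ω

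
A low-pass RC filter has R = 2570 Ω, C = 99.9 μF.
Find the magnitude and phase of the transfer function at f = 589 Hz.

Step 1 — Angular frequency: ω = 2π·589 = 3701 rad/s.
Step 2 — Transfer function: H(jω) = 1/(1 + jωRC).
Step 3 — Denominator: 1 + jωRC = 1 + j·3701·2570·9.99e-05 = 1 + j950.2.
Step 4 — H = 1.108e-06 - j0.001052.
Step 5 — Magnitude: |H| = 0.001052 (-59.6 dB); phase: φ = -89.9°.

|H| = 0.001052 (-59.6 dB), φ = -89.9°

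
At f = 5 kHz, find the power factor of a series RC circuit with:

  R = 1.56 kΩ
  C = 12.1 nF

Step 1 — Angular frequency: ω = 2π·f = 2π·5000 = 3.142e+04 rad/s.
Step 2 — Component impedances:
  R: Z = R = 1560 Ω
  C: Z = 1/(jωC) = -j/(ω·C) = 0 - j2631 Ω
Step 3 — Series combination: Z_total = R + C = 1560 - j2631 Ω = 3058∠-59.3° Ω.
Step 4 — Power factor: PF = cos(φ) = Re(Z)/|Z| = 1560/3058 = 0.5101.
Step 5 — Type: Im(Z) = -2631 ⇒ leading (phase φ = -59.3°).

PF = 0.5101 (leading, φ = -59.3°)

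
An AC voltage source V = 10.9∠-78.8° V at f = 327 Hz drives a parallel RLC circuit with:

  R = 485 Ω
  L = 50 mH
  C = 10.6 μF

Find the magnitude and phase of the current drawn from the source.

Step 1 — Angular frequency: ω = 2π·f = 2π·327 = 2055 rad/s.
Step 2 — Component impedances:
  R: Z = R = 485 Ω
  L: Z = jωL = j·2055·0.05 = 0 + j102.7 Ω
  C: Z = 1/(jωC) = -j/(ω·C) = 0 - j45.92 Ω
Step 3 — Parallel combination: 1/Z_total = 1/R + 1/L + 1/C; Z_total = 13.81 - j80.66 Ω = 81.83∠-80.3° Ω.
Step 4 — Source phasor: V = 10.9∠-78.8° V = 2.117 - j10.69 V.
Step 5 — Ohm's law: I = V / Z_total = (2.117 - j10.69) / (13.81 - j80.66) = 0.1332 + j0.003454 A.
Step 6 — Convert to polar: |I| = 0.1332 A, ∠I = 1.5°.

I = 0.1332∠1.5° A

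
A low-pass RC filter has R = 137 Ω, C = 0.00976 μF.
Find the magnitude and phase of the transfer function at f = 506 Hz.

Step 1 — Angular frequency: ω = 2π·506 = 3179 rad/s.
Step 2 — Transfer function: H(jω) = 1/(1 + jωRC).
Step 3 — Denominator: 1 + jωRC = 1 + j·3179·137·9.76e-09 = 1 + j0.004251.
Step 4 — H = 1 - j0.004251.
Step 5 — Magnitude: |H| = 1 (-0.0 dB); phase: φ = -0.2°.

|H| = 1 (-0.0 dB), φ = -0.2°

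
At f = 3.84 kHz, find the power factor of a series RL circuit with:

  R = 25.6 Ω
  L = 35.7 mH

Step 1 — Angular frequency: ω = 2π·f = 2π·3840 = 2.413e+04 rad/s.
Step 2 — Component impedances:
  R: Z = R = 25.6 Ω
  L: Z = jωL = j·2.413e+04·0.0357 = 0 + j861.3 Ω
Step 3 — Series combination: Z_total = R + L = 25.6 + j861.3 Ω = 861.7∠88.3° Ω.
Step 4 — Power factor: PF = cos(φ) = Re(Z)/|Z| = 25.6/861.7 = 0.02971.
Step 5 — Type: Im(Z) = 861.3 ⇒ lagging (phase φ = 88.3°).

PF = 0.02971 (lagging, φ = 88.3°)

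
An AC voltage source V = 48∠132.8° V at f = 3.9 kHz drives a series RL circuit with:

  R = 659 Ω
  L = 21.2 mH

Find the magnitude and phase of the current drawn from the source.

Step 1 — Angular frequency: ω = 2π·f = 2π·3900 = 2.45e+04 rad/s.
Step 2 — Component impedances:
  R: Z = R = 659 Ω
  L: Z = jωL = j·2.45e+04·0.0212 = 0 + j519.5 Ω
Step 3 — Series combination: Z_total = R + L = 659 + j519.5 Ω = 839.1∠38.2° Ω.
Step 4 — Source phasor: V = 48∠132.8° V = -32.61 + j35.22 V.
Step 5 — Ohm's law: I = V / Z_total = (-32.61 + j35.22) / (659 + j519.5) = -0.004539 + j0.05702 A.
Step 6 — Convert to polar: |I| = 0.0572 A, ∠I = 94.6°.

I = 0.0572∠94.6° A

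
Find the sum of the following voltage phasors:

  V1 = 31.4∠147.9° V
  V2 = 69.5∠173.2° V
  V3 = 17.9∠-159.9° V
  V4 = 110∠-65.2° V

Step 1 — Convert each phasor to rectangular form:
  V1 = 31.4·(cos(147.9°) + j·sin(147.9°)) = -26.6 + j16.69 V
  V2 = 69.5·(cos(173.2°) + j·sin(173.2°)) = -69.01 + j8.229 V
  V3 = 17.9·(cos(-159.9°) + j·sin(-159.9°)) = -16.81 - j6.152 V
  V4 = 110·(cos(-65.2°) + j·sin(-65.2°)) = 46.14 - j99.86 V
Step 2 — Sum components: V_total = -66.28 - j81.09 V.
Step 3 — Convert to polar: |V_total| = 104.7 V, ∠V_total = -129.3°.

V_total = 104.7∠-129.3° V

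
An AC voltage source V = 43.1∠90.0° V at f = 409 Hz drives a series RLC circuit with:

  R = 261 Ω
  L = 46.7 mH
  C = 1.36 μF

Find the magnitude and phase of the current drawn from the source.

Step 1 — Angular frequency: ω = 2π·f = 2π·409 = 2570 rad/s.
Step 2 — Component impedances:
  R: Z = R = 261 Ω
  L: Z = jωL = j·2570·0.0467 = 0 + j120 Ω
  C: Z = 1/(jωC) = -j/(ω·C) = 0 - j286.1 Ω
Step 3 — Series combination: Z_total = R + L + C = 261 - j166.1 Ω = 309.4∠-32.5° Ω.
Step 4 — Source phasor: V = 43.1∠90.0° V = 0 + j43.1 V.
Step 5 — Ohm's law: I = V / Z_total = (0 + j43.1) / (261 - j166.1) = -0.0748 + j0.1175 A.
Step 6 — Convert to polar: |I| = 0.1393 A, ∠I = 122.5°.

I = 0.1393∠122.5° A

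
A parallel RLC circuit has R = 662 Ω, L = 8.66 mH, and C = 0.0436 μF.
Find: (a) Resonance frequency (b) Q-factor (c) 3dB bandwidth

Step 1 — Resonance: ω₀ = 1/√(LC) = 1/√(0.00866·4.36e-08) = 5.146e+04 rad/s.
Step 2 — f₀ = ω₀/(2π) = 8191 Hz.
Step 3 — Parallel Q: Q = R/(ω₀L) = 662/(5.146e+04·0.00866) = 1.485.
Step 4 — Bandwidth: Δω = ω₀/Q = 3.465e+04 rad/s; BW = Δω/(2π) = 5514 Hz.

(a) f₀ = 8191 Hz  (b) Q = 1.485  (c) BW = 5514 Hz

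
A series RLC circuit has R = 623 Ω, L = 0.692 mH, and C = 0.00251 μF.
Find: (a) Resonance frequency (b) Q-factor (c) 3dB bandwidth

Step 1 — Resonance: ω₀ = 1/√(LC) = 1/√(0.000692·2.51e-09) = 7.588e+05 rad/s.
Step 2 — f₀ = ω₀/(2π) = 1.208e+05 Hz.
Step 3 — Series Q: Q = ω₀L/R = 7.588e+05·0.000692/623 = 0.8428.
Step 4 — Bandwidth: Δω = ω₀/Q = 9.003e+05 rad/s; BW = Δω/(2π) = 1.433e+05 Hz.

(a) f₀ = 1.208e+05 Hz  (b) Q = 0.8428  (c) BW = 1.433e+05 Hz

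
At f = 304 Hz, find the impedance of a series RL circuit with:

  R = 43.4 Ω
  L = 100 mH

Step 1 — Angular frequency: ω = 2π·f = 2π·304 = 1910 rad/s.
Step 2 — Component impedances:
  R: Z = R = 43.4 Ω
  L: Z = jωL = j·1910·0.1 = 0 + j191 Ω
Step 3 — Series combination: Z_total = R + L = 43.4 + j191 Ω = 195.9∠77.2° Ω.

Z = 43.4 + j191 Ω = 195.9∠77.2° Ω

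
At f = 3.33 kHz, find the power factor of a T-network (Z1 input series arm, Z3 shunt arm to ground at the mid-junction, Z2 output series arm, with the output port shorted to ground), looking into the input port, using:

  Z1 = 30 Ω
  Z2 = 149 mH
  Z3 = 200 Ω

Step 1 — Angular frequency: ω = 2π·f = 2π·3330 = 2.092e+04 rad/s.
Step 2 — Component impedances:
  Z1: Z = R = 30 Ω
  Z2: Z = jωL = j·2.092e+04·0.149 = 0 + j3118 Ω
  Z3: Z = R = 200 Ω
Step 3 — With the output port shorted to ground, the output series arm Z2 runs from the junction to ground; the shunt arm Z3 also runs from the junction to ground. They appear in parallel: Z3 || Z2 = 199.2 + j12.78 Ω.
Step 4 — Series with input arm Z1: Z_in = Z1 + (Z3 || Z2) = 229.2 + j12.78 Ω = 229.5∠3.2° Ω.
Step 5 — Power factor: PF = cos(φ) = Re(Z)/|Z| = 229.18/229.54 = 0.9984.
Step 6 — Type: Im(Z) = 12.78 ⇒ lagging (phase φ = 3.2°).

PF = 0.9984 (lagging, φ = 3.2°)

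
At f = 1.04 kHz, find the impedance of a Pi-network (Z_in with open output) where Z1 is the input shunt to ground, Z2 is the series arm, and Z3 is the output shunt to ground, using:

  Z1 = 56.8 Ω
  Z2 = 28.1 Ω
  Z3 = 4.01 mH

Step 1 — Angular frequency: ω = 2π·f = 2π·1040 = 6535 rad/s.
Step 2 — Component impedances:
  Z1: Z = R = 56.8 Ω
  Z2: Z = R = 28.1 Ω
  Z3: Z = jωL = j·6535·0.00401 = 0 + j26.2 Ω
Step 3 — With open output, the series arm Z2 and the output shunt Z3 appear in series to ground: Z2 + Z3 = 28.1 + j26.2 Ω.
Step 4 — Parallel with input shunt Z1: Z_in = Z1 || (Z2 + Z3) = 22.1 + j10.71 Ω = 24.56∠25.8° Ω.

Z = 22.1 + j10.71 Ω = 24.56∠25.8° Ω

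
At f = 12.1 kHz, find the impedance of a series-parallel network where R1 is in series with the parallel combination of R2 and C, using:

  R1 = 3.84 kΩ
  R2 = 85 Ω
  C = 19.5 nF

Step 1 — Angular frequency: ω = 2π·f = 2π·1.21e+04 = 7.603e+04 rad/s.
Step 2 — Component impedances:
  R1: Z = R = 3840 Ω
  R2: Z = R = 85 Ω
  C: Z = 1/(jωC) = -j/(ω·C) = 0 - j674.5 Ω
Step 3 — Parallel branch: R2 || C = 1/(1/R2 + 1/C) = 83.67 - j10.54 Ω.
Step 4 — Series with R1: Z_total = R1 + (R2 || C) = 3924 - j10.54 Ω = 3924∠-0.2° Ω.

Z = 3924 - j10.54 Ω = 3924∠-0.2° Ω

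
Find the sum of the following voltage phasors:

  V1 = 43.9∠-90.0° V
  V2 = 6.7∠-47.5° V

Step 1 — Convert each phasor to rectangular form:
  V1 = 43.9·(cos(-90.0°) + j·sin(-90.0°)) = 0 - j43.9 V
  V2 = 6.7·(cos(-47.5°) + j·sin(-47.5°)) = 4.526 - j4.94 V
Step 2 — Sum components: V_total = 4.526 - j48.84 V.
Step 3 — Convert to polar: |V_total| = 49.05 V, ∠V_total = -84.7°.

V_total = 49.05∠-84.7° V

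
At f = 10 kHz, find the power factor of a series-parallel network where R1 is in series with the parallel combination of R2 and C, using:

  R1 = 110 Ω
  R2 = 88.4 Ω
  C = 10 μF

Step 1 — Angular frequency: ω = 2π·f = 2π·1e+04 = 6.283e+04 rad/s.
Step 2 — Component impedances:
  R1: Z = R = 110 Ω
  R2: Z = R = 88.4 Ω
  C: Z = 1/(jωC) = -j/(ω·C) = 0 - j1.592 Ω
Step 3 — Parallel branch: R2 || C = 1/(1/R2 + 1/C) = 0.02864 - j1.591 Ω.
Step 4 — Series with R1: Z_total = R1 + (R2 || C) = 110 - j1.591 Ω = 110∠-0.8° Ω.
Step 5 — Power factor: PF = cos(φ) = Re(Z)/|Z| = 110.03/110.04 = 0.9999.
Step 6 — Type: Im(Z) = -1.591 ⇒ leading (phase φ = -0.8°).

PF = 0.9999 (leading, φ = -0.8°)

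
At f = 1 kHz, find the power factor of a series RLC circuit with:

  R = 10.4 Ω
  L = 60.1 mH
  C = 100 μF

Step 1 — Angular frequency: ω = 2π·f = 2π·1000 = 6283 rad/s.
Step 2 — Component impedances:
  R: Z = R = 10.4 Ω
  L: Z = jωL = j·6283·0.0601 = 0 + j377.6 Ω
  C: Z = 1/(jωC) = -j/(ω·C) = 0 - j1.592 Ω
Step 3 — Series combination: Z_total = R + L + C = 10.4 + j376 Ω = 376.2∠88.4° Ω.
Step 4 — Power factor: PF = cos(φ) = Re(Z)/|Z| = 10.4/376.17 = 0.02765.
Step 5 — Type: Im(Z) = 376 ⇒ lagging (phase φ = 88.4°).

PF = 0.02765 (lagging, φ = 88.4°)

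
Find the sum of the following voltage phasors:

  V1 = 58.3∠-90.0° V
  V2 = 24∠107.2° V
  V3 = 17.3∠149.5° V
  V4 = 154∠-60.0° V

Step 1 — Convert each phasor to rectangular form:
  V1 = 58.3·(cos(-90.0°) + j·sin(-90.0°)) = 0 - j58.3 V
  V2 = 24·(cos(107.2°) + j·sin(107.2°)) = -7.097 + j22.93 V
  V3 = 17.3·(cos(149.5°) + j·sin(149.5°)) = -14.91 + j8.78 V
  V4 = 154·(cos(-60.0°) + j·sin(-60.0°)) = 77 - j133.4 V
Step 2 — Sum components: V_total = 55 - j160 V.
Step 3 — Convert to polar: |V_total| = 169.2 V, ∠V_total = -71.0°.

V_total = 169.2∠-71.0° V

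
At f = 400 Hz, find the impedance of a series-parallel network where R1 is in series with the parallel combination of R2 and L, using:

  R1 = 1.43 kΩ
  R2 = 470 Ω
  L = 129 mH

Step 1 — Angular frequency: ω = 2π·f = 2π·400 = 2513 rad/s.
Step 2 — Component impedances:
  R1: Z = R = 1430 Ω
  R2: Z = R = 470 Ω
  L: Z = jωL = j·2513·0.129 = 0 + j324.2 Ω
Step 3 — Parallel branch: R2 || L = 1/(1/R2 + 1/L) = 151.5 + j219.7 Ω.
Step 4 — Series with R1: Z_total = R1 + (R2 || L) = 1582 + j219.7 Ω = 1597∠7.9° Ω.

Z = 1582 + j219.7 Ω = 1597∠7.9° Ω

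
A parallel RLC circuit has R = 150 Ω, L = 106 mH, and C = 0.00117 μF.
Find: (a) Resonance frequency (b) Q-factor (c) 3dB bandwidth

Step 1 — Resonance: ω₀ = 1/√(LC) = 1/√(0.106·1.17e-09) = 8.98e+04 rad/s.
Step 2 — f₀ = ω₀/(2π) = 1.429e+04 Hz.
Step 3 — Parallel Q: Q = R/(ω₀L) = 150/(8.98e+04·0.106) = 0.01576.
Step 4 — Bandwidth: Δω = ω₀/Q = 5.698e+06 rad/s; BW = Δω/(2π) = 9.069e+05 Hz.

(a) f₀ = 1.429e+04 Hz  (b) Q = 0.01576  (c) BW = 9.069e+05 Hz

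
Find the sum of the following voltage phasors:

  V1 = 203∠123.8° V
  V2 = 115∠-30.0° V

Step 1 — Convert each phasor to rectangular form:
  V1 = 203·(cos(123.8°) + j·sin(123.8°)) = -112.9 + j168.7 V
  V2 = 115·(cos(-30.0°) + j·sin(-30.0°)) = 99.59 - j57.5 V
Step 2 — Sum components: V_total = -13.34 + j111.2 V.
Step 3 — Convert to polar: |V_total| = 112 V, ∠V_total = 96.8°.

V_total = 112∠96.8° V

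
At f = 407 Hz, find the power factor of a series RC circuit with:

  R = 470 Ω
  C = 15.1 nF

Step 1 — Angular frequency: ω = 2π·f = 2π·407 = 2557 rad/s.
Step 2 — Component impedances:
  R: Z = R = 470 Ω
  C: Z = 1/(jωC) = -j/(ω·C) = 0 - j2.59e+04 Ω
Step 3 — Series combination: Z_total = R + C = 470 - j2.59e+04 Ω = 2.59e+04∠-89.0° Ω.
Step 4 — Power factor: PF = cos(φ) = Re(Z)/|Z| = 470/2.59e+04 = 0.01815.
Step 5 — Type: Im(Z) = -2.59e+04 ⇒ leading (phase φ = -89.0°).

PF = 0.01815 (leading, φ = -89.0°)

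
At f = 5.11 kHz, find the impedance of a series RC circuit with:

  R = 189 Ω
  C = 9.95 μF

Step 1 — Angular frequency: ω = 2π·f = 2π·5110 = 3.211e+04 rad/s.
Step 2 — Component impedances:
  R: Z = R = 189 Ω
  C: Z = 1/(jωC) = -j/(ω·C) = 0 - j3.13 Ω
Step 3 — Series combination: Z_total = R + C = 189 - j3.13 Ω = 189∠-0.9° Ω.

Z = 189 - j3.13 Ω = 189∠-0.9° Ω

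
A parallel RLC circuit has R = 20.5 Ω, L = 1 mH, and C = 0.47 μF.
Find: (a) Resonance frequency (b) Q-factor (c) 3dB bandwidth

Step 1 — Resonance: ω₀ = 1/√(LC) = 1/√(0.001·4.7e-07) = 4.613e+04 rad/s.
Step 2 — f₀ = ω₀/(2π) = 7341 Hz.
Step 3 — Parallel Q: Q = R/(ω₀L) = 20.5/(4.613e+04·0.001) = 0.4444.
Step 4 — Bandwidth: Δω = ω₀/Q = 1.038e+05 rad/s; BW = Δω/(2π) = 1.652e+04 Hz.

(a) f₀ = 7341 Hz  (b) Q = 0.4444  (c) BW = 1.652e+04 Hz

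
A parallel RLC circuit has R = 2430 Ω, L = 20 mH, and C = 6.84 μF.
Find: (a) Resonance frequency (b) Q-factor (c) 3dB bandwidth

Step 1 — Resonance: ω₀ = 1/√(LC) = 1/√(0.02·6.84e-06) = 2704 rad/s.
Step 2 — f₀ = ω₀/(2π) = 430.3 Hz.
Step 3 — Parallel Q: Q = R/(ω₀L) = 2430/(2704·0.02) = 44.94.
Step 4 — Bandwidth: Δω = ω₀/Q = 60.16 rad/s; BW = Δω/(2π) = 9.575 Hz.

(a) f₀ = 430.3 Hz  (b) Q = 44.94  (c) BW = 9.575 Hz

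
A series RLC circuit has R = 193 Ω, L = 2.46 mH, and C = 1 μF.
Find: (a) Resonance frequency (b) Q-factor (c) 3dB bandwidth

Step 1 — Resonance: ω₀ = 1/√(LC) = 1/√(0.00246·1e-06) = 2.016e+04 rad/s.
Step 2 — f₀ = ω₀/(2π) = 3209 Hz.
Step 3 — Series Q: Q = ω₀L/R = 2.016e+04·0.00246/193 = 0.257.
Step 4 — Bandwidth: Δω = ω₀/Q = 7.846e+04 rad/s; BW = Δω/(2π) = 1.249e+04 Hz.

(a) f₀ = 3209 Hz  (b) Q = 0.257  (c) BW = 1.249e+04 Hz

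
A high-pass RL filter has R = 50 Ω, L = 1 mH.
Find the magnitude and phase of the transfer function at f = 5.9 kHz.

Step 1 — Angular frequency: ω = 2π·5900 = 3.707e+04 rad/s.
Step 2 — Transfer function: H(jω) = jωL/(R + jωL).
Step 3 — Numerator jωL = j·37.07; denominator R + jωL = 50 + j37.07.
Step 4 — H = 0.3547 + j0.4784.
Step 5 — Magnitude: |H| = 0.5956 (-4.5 dB); phase: φ = 53.4°.

|H| = 0.5956 (-4.5 dB), φ = 53.4°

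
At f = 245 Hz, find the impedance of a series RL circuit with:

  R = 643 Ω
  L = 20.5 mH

Step 1 — Angular frequency: ω = 2π·f = 2π·245 = 1539 rad/s.
Step 2 — Component impedances:
  R: Z = R = 643 Ω
  L: Z = jωL = j·1539·0.0205 = 0 + j31.56 Ω
Step 3 — Series combination: Z_total = R + L = 643 + j31.56 Ω = 643.8∠2.8° Ω.

Z = 643 + j31.56 Ω = 643.8∠2.8° Ω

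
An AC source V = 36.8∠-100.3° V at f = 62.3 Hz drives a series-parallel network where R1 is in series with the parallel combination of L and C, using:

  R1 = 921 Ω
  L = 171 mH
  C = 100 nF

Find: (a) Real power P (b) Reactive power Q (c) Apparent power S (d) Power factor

Step 1 — Angular frequency: ω = 2π·f = 2π·62.3 = 391.4 rad/s.
Step 2 — Component impedances:
  R1: Z = R = 921 Ω
  L: Z = jωL = j·391.4·0.171 = 0 + j66.94 Ω
  C: Z = 1/(jωC) = -j/(ω·C) = 0 - j2.555e+04 Ω
Step 3 — Parallel branch: L || C = 1/(1/L + 1/C) = 0 + j67.11 Ω.
Step 4 — Series with R1: Z_total = R1 + (L || C) = 921 + j67.11 Ω = 923.4∠4.2° Ω.
Step 5 — Source phasor: V = 36.8∠-100.3° V = -6.58 - j36.21 V.
Step 6 — Current: I = V / Z = -0.009956 - j0.03859 A = 0.03985∠-104.5° A.
Step 7 — Complex power: S = V·I* = 1.463 + j0.1066 VA.
Step 8 — Real power: P = Re(S) = 1.463 W.
Step 9 — Reactive power: Q = Im(S) = 0.1066 VAR.
Step 10 — Apparent power: |S| = 1.467 VA.
Step 11 — Power factor: PF = P/|S| = 0.9974 (lagging).

(a) P = 1.463 W  (b) Q = 0.1066 VAR  (c) S = 1.467 VA  (d) PF = 0.9974 (lagging)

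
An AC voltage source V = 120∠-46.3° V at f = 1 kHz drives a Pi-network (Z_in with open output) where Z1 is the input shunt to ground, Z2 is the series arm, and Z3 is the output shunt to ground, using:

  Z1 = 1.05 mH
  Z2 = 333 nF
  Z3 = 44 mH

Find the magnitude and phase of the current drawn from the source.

Step 1 — Angular frequency: ω = 2π·f = 2π·1000 = 6283 rad/s.
Step 2 — Component impedances:
  Z1: Z = jωL = j·6283·0.00105 = 0 + j6.597 Ω
  Z2: Z = 1/(jωC) = -j/(ω·C) = 0 - j477.9 Ω
  Z3: Z = jωL = j·6283·0.044 = 0 + j276.5 Ω
Step 3 — With open output, the series arm Z2 and the output shunt Z3 appear in series to ground: Z2 + Z3 = 0 - j201.5 Ω.
Step 4 — Parallel with input shunt Z1: Z_in = Z1 || (Z2 + Z3) = 0 + j6.821 Ω = 6.821∠90.0° Ω.
Step 5 — Source phasor: V = 120∠-46.3° V = 82.91 - j86.76 V.
Step 6 — Ohm's law: I = V / Z_total = (82.91 - j86.76) / (0 + j6.821) = -12.72 - j12.16 A.
Step 7 — Convert to polar: |I| = 17.59 A, ∠I = -136.3°.

I = 17.59∠-136.3° A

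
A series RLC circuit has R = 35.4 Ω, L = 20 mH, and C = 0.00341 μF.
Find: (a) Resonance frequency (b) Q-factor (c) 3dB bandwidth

Step 1 — Resonance: ω₀ = 1/√(LC) = 1/√(0.02·3.41e-09) = 1.211e+05 rad/s.
Step 2 — f₀ = ω₀/(2π) = 1.927e+04 Hz.
Step 3 — Series Q: Q = ω₀L/R = 1.211e+05·0.02/35.4 = 68.41.
Step 4 — Bandwidth: Δω = ω₀/Q = 1770 rad/s; BW = Δω/(2π) = 281.7 Hz.

(a) f₀ = 1.927e+04 Hz  (b) Q = 68.41  (c) BW = 281.7 Hz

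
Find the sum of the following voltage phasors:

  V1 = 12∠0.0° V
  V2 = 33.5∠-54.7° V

Step 1 — Convert each phasor to rectangular form:
  V1 = 12·(cos(0.0°) + j·sin(0.0°)) = 12 V
  V2 = 33.5·(cos(-54.7°) + j·sin(-54.7°)) = 19.36 - j27.34 V
Step 2 — Sum components: V_total = 31.36 - j27.34 V.
Step 3 — Convert to polar: |V_total| = 41.6 V, ∠V_total = -41.1°.

V_total = 41.6∠-41.1° V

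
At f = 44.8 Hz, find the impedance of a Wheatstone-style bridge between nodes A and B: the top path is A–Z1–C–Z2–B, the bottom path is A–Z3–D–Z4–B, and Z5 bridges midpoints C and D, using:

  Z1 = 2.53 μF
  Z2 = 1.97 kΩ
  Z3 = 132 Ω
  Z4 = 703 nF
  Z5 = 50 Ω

Step 1 — Angular frequency: ω = 2π·f = 2π·44.8 = 281.5 rad/s.
Step 2 — Component impedances:
  Z1: Z = 1/(jωC) = -j/(ω·C) = 0 - j1404 Ω
  Z2: Z = R = 1970 Ω
  Z3: Z = R = 132 Ω
  Z4: Z = 1/(jωC) = -j/(ω·C) = 0 - j5053 Ω
  Z5: Z = R = 50 Ω
Step 3 — Bridge requires nodal analysis (the Z5 bridge couples midpoints C and D, so the two paths cannot be reduced to a simple series/parallel combination). Setting node B to ground and injecting 1 A at node A, the 3-node admittance system at A, C, D solves to V_A = Z_AB = 1867 - j716.9 Ω = 2000∠-21.0° Ω.

Z = 1867 - j716.9 Ω = 2000∠-21.0° Ω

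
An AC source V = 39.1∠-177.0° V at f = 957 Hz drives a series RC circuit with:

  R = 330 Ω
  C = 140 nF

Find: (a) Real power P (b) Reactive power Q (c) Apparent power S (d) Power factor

Step 1 — Angular frequency: ω = 2π·f = 2π·957 = 6013 rad/s.
Step 2 — Component impedances:
  R: Z = R = 330 Ω
  C: Z = 1/(jωC) = -j/(ω·C) = 0 - j1188 Ω
Step 3 — Series combination: Z_total = R + C = 330 - j1188 Ω = 1233∠-74.5° Ω.
Step 4 — Source phasor: V = 39.1∠-177.0° V = -39.05 - j2.046 V.
Step 5 — Current: I = V / Z = -0.006878 - j0.03096 A = 0.03171∠-102.5° A.
Step 6 — Complex power: S = V·I* = 0.3319 - j1.195 VA.
Step 7 — Real power: P = Re(S) = 0.3319 W.
Step 8 — Reactive power: Q = Im(S) = -1.195 VAR.
Step 9 — Apparent power: |S| = 1.24 VA.
Step 10 — Power factor: PF = P/|S| = 0.2677 (leading).

(a) P = 0.3319 W  (b) Q = -1.195 VAR  (c) S = 1.24 VA  (d) PF = 0.2677 (leading)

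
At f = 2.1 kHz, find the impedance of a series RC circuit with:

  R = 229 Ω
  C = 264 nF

Step 1 — Angular frequency: ω = 2π·f = 2π·2100 = 1.319e+04 rad/s.
Step 2 — Component impedances:
  R: Z = R = 229 Ω
  C: Z = 1/(jωC) = -j/(ω·C) = 0 - j287.1 Ω
Step 3 — Series combination: Z_total = R + C = 229 - j287.1 Ω = 367.2∠-51.4° Ω.

Z = 229 - j287.1 Ω = 367.2∠-51.4° Ω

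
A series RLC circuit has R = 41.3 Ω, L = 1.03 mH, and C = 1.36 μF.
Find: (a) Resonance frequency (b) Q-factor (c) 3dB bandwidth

Step 1 — Resonance: ω₀ = 1/√(LC) = 1/√(0.00103·1.36e-06) = 2.672e+04 rad/s.
Step 2 — f₀ = ω₀/(2π) = 4252 Hz.
Step 3 — Series Q: Q = ω₀L/R = 2.672e+04·0.00103/41.3 = 0.6663.
Step 4 — Bandwidth: Δω = ω₀/Q = 4.01e+04 rad/s; BW = Δω/(2π) = 6382 Hz.

(a) f₀ = 4252 Hz  (b) Q = 0.6663  (c) BW = 6382 Hz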